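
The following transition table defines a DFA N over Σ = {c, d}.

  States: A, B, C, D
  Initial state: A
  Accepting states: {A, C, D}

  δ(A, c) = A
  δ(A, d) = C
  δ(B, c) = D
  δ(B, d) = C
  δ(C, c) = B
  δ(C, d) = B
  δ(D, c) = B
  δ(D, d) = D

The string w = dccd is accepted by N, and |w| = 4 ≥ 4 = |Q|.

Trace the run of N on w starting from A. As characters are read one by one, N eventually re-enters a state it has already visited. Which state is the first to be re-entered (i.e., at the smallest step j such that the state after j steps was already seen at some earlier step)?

State sequence: A -d-> C -c-> B -c-> D -d-> D
First repeat at step 4: D was already visited.

The earliest repeat is at step j = 4: N is in D, which it already visited at step i = 3.
Since N has 4 states, any run of length ≥ 4 visits 4+1 states, so by pigeonhole some state repeats within the first 4 steps — that repeat gives the pumpable loop.

D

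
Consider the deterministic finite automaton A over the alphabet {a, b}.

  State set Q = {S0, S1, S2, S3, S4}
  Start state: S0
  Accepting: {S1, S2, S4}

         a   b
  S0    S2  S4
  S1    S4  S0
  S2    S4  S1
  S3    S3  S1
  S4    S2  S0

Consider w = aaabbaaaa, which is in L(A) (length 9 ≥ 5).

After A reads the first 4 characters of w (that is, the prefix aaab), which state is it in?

S1

Run of A on the first 4 characters of w = a a a b:
  step 0: S0  (start)
  step 1: S2  (read a: S0→S2)
  step 2: S4  (read a: S2→S4)
  step 3: S2  (read a: S4→S2)
  step 4: S1  (read b: S2→S1)

After reading 4 characters, A is in state S1.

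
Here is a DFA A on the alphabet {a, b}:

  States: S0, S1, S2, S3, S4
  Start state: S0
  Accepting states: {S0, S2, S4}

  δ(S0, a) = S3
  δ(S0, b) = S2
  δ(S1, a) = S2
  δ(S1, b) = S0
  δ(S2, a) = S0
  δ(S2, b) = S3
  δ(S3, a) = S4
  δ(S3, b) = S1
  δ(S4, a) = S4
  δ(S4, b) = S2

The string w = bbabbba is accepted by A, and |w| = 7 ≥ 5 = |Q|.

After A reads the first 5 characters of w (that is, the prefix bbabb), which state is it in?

State sequence: S0 -b-> S2 -b-> S3 -a-> S4 -b-> S2 -b-> S3

After reading 5 characters, A is in state S3.
(This kind of state-tracing is the core of the pumping-lemma construction: with 5 states, pigeonhole forces a repeat within the first 5 steps.)

S3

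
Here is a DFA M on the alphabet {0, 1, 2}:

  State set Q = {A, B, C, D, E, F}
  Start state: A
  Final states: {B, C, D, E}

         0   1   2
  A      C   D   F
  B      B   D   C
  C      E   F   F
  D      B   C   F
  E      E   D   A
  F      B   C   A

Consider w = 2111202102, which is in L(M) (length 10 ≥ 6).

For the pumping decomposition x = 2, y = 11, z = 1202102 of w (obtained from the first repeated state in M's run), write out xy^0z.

xy⁰z = xz = 2·1202102 = 21202102.
Reading y = 11 takes M from F back to F, so after x the machine is still in F, and z then leads to the accepting state C. Hence 21202102 ∈ L(M).

21202102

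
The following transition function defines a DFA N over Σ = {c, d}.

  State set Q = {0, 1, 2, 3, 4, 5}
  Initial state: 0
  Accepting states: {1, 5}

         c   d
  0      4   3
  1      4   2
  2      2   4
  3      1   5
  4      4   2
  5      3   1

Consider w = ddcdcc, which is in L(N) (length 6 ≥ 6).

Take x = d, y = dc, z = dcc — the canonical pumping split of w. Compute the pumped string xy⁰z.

xy⁰z = xz = d·dcc = ddcc.
Reading y = dc takes N from 3 back to 3, so after x the machine is still in 3, and z then leads to the accepting state 1. Hence ddcc ∈ L(N).

ddcc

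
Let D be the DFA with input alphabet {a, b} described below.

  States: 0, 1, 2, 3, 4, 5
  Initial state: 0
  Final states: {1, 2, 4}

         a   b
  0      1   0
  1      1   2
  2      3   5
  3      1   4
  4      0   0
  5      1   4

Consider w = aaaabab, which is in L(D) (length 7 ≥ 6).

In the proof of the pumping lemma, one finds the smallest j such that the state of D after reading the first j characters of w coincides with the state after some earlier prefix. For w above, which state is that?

1

State sequence: 0 -a-> 1 -a-> 1 -a-> 1 -a-> 1 -b-> 2 -a-> 3 -b-> 4
First repeat at step 2: 1 was already visited.

The earliest repeat is at step j = 2: D is in 1, which it already visited at step i = 1.
Since D has 6 states, any run of length ≥ 6 visits 6+1 states, so by pigeonhole some state repeats within the first 6 steps — that repeat gives the pumpable loop.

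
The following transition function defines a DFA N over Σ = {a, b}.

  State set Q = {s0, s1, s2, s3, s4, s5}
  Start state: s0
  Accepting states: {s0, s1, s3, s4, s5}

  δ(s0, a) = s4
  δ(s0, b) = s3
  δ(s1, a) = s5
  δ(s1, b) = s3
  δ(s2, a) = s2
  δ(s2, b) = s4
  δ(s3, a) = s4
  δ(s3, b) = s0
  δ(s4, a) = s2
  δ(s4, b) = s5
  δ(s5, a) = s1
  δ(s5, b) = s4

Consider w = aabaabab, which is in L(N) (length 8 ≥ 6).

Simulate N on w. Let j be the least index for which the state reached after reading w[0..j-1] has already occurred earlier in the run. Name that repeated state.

s4

Run of N on w = a a b a a b a b:
  step 0: s0  (start)
  step 1: s4  (read a: s0→s4)
  step 2: s2  (read a: s4→s2)
  step 3: s4  (read b: s2→s4)   ← first repeat (s4 seen earlier)
  step 4: s2  (read a: s4→s2)
  step 5: s2  (read a: s2→s2)
  step 6: s4  (read b: s2→s4)
  step 7: s2  (read a: s4→s2)
  step 8: s4  (read b: s2→s4)

The earliest repeat is at step j = 3: N is in s4, which it already visited at step i = 1.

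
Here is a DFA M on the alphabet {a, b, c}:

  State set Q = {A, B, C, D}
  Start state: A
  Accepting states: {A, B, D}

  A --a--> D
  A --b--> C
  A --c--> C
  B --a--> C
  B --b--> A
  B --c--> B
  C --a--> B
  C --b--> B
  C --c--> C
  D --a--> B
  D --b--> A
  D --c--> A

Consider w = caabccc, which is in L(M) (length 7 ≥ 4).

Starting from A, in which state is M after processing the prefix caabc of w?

State sequence: A -c-> C -a-> B -a-> C -b-> B -c-> B

After reading 5 characters, M is in state B.

B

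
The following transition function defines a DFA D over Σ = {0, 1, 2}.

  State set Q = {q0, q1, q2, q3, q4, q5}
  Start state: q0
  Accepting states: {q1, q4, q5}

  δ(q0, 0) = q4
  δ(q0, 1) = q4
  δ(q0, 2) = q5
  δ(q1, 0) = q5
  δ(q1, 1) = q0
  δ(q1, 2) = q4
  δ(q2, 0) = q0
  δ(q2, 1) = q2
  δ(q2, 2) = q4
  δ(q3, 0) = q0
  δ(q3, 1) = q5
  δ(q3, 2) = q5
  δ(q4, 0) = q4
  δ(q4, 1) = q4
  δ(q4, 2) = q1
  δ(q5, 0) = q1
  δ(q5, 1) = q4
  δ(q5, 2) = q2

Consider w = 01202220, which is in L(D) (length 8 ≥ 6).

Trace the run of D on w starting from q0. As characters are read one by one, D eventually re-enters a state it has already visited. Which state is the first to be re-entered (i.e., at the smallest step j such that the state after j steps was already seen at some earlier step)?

Run of D on w = 0 1 2 0 2 2 2 0:
  step 0: q0  (start)
  step 1: q4  (read 0: q0→q4)
  step 2: q4  (read 1: q4→q4)   ← first repeat (q4 seen earlier)
  step 3: q1  (read 2: q4→q1)
  step 4: q5  (read 0: q1→q5)
  step 5: q2  (read 2: q5→q2)
  step 6: q4  (read 2: q2→q4)
  step 7: q1  (read 2: q4→q1)
  step 8: q5  (read 0: q1→q5)

The earliest repeat is at step j = 2: D is in q4, which it already visited at step i = 1.
With |Q| = 6, pigeonhole forces a state repeat no later than step 6; the substring read between the first and second visits to that state can be pumped.

q4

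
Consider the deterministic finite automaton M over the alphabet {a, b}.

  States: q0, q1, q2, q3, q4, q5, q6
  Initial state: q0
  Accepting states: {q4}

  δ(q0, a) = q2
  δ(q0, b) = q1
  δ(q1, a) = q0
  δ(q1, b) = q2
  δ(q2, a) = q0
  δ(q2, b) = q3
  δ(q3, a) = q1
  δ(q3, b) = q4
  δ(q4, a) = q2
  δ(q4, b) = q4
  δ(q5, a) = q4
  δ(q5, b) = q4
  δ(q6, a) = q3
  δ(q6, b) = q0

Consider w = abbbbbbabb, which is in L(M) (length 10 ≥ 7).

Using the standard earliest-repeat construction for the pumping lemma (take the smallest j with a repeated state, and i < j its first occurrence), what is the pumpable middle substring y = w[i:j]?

State sequence: q0 -a-> q2 -b-> q3 -b-> q4 -b-> q4 -b-> q4 -b-> q4 -b-> q4 -a-> q2 -b-> q3 -b-> q4
First repeat at step 4: q4 was already visited.

So i = 3, j = 4, giving x = w[0:3] = abb, y = w[3:4] = b, z = w[4:10] = bbbabb.
Check: |xy| = 4 ≤ 7 and |y| = 1 ≥ 1. Reading y takes M from q4 back to q4, so every xyⁱz is accepted.

b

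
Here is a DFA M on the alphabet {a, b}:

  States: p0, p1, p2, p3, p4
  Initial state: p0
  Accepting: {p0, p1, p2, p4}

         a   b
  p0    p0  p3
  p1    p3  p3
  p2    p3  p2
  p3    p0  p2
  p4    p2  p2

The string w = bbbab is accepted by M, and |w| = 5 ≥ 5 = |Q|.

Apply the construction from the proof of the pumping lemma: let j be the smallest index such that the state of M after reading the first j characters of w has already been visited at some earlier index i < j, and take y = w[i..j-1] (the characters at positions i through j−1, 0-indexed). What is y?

State sequence: p0 -b-> p3 -b-> p2 -b-> p2 -a-> p3 -b-> p2
First repeat at step 3: p2 was already visited.

So i = 2, j = 3, giving x = w[0:2] = bb, y = w[2:3] = b, z = w[3:5] = ab.
Check: |xy| = 3 ≤ 5 and |y| = 1 ≥ 1. Reading y takes M from p2 back to p2, so every xyⁱz is accepted.
With |Q| = 5, pigeonhole forces a state repeat no later than step 5; the substring read between the first and second visits to that state can be pumped.

b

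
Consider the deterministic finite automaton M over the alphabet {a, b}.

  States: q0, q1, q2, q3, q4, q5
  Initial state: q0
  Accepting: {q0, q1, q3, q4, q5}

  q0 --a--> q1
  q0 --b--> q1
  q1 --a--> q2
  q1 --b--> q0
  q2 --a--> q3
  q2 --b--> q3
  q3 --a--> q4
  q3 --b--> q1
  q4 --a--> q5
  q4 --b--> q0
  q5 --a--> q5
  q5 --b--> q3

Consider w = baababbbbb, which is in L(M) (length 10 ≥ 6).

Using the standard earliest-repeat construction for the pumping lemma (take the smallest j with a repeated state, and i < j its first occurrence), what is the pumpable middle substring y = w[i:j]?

State sequence: q0 -b-> q1 -a-> q2 -a-> q3 -b-> q1 -a-> q2 -b-> q3 -b-> q1 -b-> q0 -b-> q1 -b-> q0
First repeat at step 4: q1 was already visited.

So i = 1, j = 4, giving x = w[0:1] = b, y = w[1:4] = aab, z = w[4:10] = abbbbb.
Check: |xy| = 4 ≤ 6 and |y| = 3 ≥ 1. Reading y takes M from q1 back to q1, so every xyⁱz is accepted.

aab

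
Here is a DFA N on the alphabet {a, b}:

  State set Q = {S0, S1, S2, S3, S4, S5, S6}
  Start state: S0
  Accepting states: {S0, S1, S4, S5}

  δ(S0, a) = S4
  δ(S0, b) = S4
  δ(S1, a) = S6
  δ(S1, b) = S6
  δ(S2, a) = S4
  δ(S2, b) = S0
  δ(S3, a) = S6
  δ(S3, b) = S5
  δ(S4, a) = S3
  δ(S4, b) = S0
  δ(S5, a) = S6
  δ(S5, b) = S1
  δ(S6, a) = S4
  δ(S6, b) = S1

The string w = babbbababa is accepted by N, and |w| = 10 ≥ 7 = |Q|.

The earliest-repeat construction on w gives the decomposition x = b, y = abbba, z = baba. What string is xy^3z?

babbbaabbbaabbbababa

xy^3z = b·abbba·abbba·abbba·baba = babbbaabbbaabbbababa.
Reading y = abbba takes N from S4 back to S4, so after x·y·y·y the machine is still in S4, and z then leads to the accepting state S4. Hence babbbaabbbaabbbababa ∈ L(N).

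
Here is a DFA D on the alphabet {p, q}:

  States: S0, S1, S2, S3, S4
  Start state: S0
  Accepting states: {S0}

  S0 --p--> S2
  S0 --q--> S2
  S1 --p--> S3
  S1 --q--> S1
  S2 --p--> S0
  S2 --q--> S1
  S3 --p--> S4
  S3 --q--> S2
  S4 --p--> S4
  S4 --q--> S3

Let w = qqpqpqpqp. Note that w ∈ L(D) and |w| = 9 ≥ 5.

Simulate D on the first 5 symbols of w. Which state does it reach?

S0

Run of D on the first 5 characters of w = q q p q p:
  step 0: S0  (start)
  step 1: S2  (read q: S0→S2)
  step 2: S1  (read q: S2→S1)
  step 3: S3  (read p: S1→S3)
  step 4: S2  (read q: S3→S2)
  step 5: S0  (read p: S2→S0)

After reading 5 characters, D is in state S0.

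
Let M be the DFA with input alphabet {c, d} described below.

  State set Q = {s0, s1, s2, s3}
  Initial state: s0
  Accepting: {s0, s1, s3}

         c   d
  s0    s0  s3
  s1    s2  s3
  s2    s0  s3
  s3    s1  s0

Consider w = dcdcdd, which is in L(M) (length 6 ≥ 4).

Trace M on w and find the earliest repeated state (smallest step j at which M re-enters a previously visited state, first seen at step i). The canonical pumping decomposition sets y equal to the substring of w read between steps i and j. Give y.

cd

State sequence: s0 -d-> s3 -c-> s1 -d-> s3 -c-> s1 -d-> s3 -d-> s0
First repeat at step 3: s3 was already visited.

So i = 1, j = 3, giving x = w[0:1] = d, y = w[1:3] = cd, z = w[3:6] = cdd.
Check: |xy| = 3 ≤ 4 and |y| = 2 ≥ 1. Reading y takes M from s3 back to s3, so every xyⁱz is accepted.
Since M has 4 states, any run of length ≥ 4 visits 4+1 states, so by pigeonhole some state repeats within the first 4 steps — that repeat gives the pumpable loop.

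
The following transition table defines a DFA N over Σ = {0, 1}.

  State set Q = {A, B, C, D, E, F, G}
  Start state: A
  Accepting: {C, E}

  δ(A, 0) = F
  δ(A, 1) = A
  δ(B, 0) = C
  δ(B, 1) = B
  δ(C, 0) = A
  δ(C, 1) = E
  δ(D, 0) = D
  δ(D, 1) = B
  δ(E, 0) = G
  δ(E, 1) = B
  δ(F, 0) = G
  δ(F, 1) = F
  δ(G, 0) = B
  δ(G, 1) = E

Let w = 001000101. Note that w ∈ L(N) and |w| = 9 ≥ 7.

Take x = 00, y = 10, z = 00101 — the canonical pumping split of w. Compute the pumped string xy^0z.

xy⁰z = xz = 00·00101 = 0000101.
Reading y = 10 takes N from G back to G, so after x the machine is still in G, and z then leads to the accepting state E. Hence 0000101 ∈ L(N).

0000101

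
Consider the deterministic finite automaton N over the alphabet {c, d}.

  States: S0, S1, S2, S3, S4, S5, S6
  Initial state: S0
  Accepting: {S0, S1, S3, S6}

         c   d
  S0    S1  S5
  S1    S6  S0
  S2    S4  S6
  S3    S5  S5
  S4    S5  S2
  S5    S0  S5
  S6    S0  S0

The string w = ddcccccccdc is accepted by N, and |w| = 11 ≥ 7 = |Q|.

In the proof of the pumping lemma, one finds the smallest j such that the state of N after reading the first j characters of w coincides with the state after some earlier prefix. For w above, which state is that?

S5

State sequence: S0 -d-> S5 -d-> S5 -c-> S0 -c-> S1 -c-> S6 -c-> S0 -c-> S1 -c-> S6 -c-> S0 -d-> S5 -c-> S0
First repeat at step 2: S5 was already visited.

The earliest repeat is at step j = 2: N is in S5, which it already visited at step i = 1.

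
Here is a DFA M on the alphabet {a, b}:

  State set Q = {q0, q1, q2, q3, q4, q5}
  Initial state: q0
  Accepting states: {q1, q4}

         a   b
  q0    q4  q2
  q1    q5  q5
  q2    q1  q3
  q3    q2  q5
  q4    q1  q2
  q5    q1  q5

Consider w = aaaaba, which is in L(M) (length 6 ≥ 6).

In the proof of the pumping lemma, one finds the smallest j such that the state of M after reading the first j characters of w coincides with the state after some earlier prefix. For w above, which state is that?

State sequence: q0 -a-> q4 -a-> q1 -a-> q5 -a-> q1 -b-> q5 -a-> q1
First repeat at step 4: q1 was already visited.

The earliest repeat is at step j = 4: M is in q1, which it already visited at step i = 2.
The DFA has 6 states, so the proof of the pumping lemma guarantees a repeated state among the first 6+1 visited; the segment between the two visits is the pumpable y.

q1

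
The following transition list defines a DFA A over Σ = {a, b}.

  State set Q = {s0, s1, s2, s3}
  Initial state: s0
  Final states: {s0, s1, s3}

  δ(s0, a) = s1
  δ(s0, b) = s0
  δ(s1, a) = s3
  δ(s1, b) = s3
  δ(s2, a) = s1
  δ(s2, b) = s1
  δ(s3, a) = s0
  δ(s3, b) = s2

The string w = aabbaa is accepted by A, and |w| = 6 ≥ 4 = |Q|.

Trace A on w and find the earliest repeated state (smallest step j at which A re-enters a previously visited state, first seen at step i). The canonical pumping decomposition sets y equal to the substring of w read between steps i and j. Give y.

State sequence: s0 -a-> s1 -a-> s3 -b-> s2 -b-> s1 -a-> s3 -a-> s0
First repeat at step 4: s1 was already visited.

So i = 1, j = 4, giving x = w[0:1] = a, y = w[1:4] = abb, z = w[4:6] = aa.
Check: |xy| = 4 ≤ 4 and |y| = 3 ≥ 1. Reading y takes A from s1 back to s1, so every xyⁱz is accepted.

abb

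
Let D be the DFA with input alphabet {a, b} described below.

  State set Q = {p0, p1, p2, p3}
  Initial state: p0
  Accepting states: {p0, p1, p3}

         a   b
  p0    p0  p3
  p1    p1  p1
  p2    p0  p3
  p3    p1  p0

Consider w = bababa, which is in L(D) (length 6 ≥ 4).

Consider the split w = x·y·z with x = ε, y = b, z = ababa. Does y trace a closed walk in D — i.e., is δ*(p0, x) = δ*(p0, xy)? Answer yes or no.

no

State sequence: p0 -b-> p3

After x (step 0): p0. After xy (step 1): p3.
They differ (p0 ≠ p3), so y is not a cycle from the state after x; this split is not the one the pumping-lemma construction produces, and pumping y need not keep the string in L(D).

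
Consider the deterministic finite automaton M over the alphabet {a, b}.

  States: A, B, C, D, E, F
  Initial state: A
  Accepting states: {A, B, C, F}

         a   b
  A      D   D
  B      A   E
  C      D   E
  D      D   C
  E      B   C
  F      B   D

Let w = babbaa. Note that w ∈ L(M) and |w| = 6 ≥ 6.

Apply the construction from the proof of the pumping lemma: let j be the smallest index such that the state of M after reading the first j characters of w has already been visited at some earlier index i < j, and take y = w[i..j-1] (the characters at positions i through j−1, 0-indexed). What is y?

State sequence: A -b-> D -a-> D -b-> C -b-> E -a-> B -a-> A
First repeat at step 2: D was already visited.

So i = 1, j = 2, giving x = w[0:1] = b, y = w[1:2] = a, z = w[2:6] = bbaa.
Check: |xy| = 2 ≤ 6 and |y| = 1 ≥ 1. Reading y takes M from D back to D, so every xyⁱz is accepted.
Since M has 6 states, any run of length ≥ 6 visits 6+1 states, so by pigeonhole some state repeats within the first 6 steps — that repeat gives the pumpable loop.

a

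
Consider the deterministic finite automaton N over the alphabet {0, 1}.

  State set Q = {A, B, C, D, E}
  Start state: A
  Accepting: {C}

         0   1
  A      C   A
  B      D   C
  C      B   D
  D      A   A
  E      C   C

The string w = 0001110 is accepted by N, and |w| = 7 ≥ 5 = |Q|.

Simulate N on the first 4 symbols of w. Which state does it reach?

A

State sequence: A -0-> C -0-> B -0-> D -1-> A

After reading 4 characters, N is in state A.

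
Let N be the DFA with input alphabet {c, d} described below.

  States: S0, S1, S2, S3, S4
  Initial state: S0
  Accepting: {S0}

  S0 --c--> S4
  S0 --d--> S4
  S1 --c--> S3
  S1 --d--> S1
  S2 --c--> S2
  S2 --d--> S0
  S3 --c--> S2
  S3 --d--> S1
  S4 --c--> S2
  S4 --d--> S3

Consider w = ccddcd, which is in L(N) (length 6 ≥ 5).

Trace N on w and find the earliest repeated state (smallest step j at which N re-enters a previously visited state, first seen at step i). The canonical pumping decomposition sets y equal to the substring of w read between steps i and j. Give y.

State sequence: S0 -c-> S4 -c-> S2 -d-> S0 -d-> S4 -c-> S2 -d-> S0
First repeat at step 3: S0 was already visited.

So i = 0, j = 3, giving x = w[0:0] = ε, y = w[0:3] = ccd, z = w[3:6] = dcd.
Check: |xy| = 3 ≤ 5 and |y| = 3 ≥ 1. Reading y takes N from S0 back to S0, so every xyⁱz is accepted.

ccd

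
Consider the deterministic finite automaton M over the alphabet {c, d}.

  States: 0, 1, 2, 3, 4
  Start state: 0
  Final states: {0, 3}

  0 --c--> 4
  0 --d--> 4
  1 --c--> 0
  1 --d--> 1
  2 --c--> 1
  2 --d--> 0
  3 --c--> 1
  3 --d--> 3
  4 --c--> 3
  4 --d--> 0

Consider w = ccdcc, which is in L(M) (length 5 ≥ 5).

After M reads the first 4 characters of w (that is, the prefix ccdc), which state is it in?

1

Run of M on the first 4 characters of w = c c d c:
  step 0: 0  (start)
  step 1: 4  (read c: 0→4)
  step 2: 3  (read c: 4→3)
  step 3: 3  (read d: 3→3)
  step 4: 1  (read c: 3→1)

After reading 4 characters, M is in state 1.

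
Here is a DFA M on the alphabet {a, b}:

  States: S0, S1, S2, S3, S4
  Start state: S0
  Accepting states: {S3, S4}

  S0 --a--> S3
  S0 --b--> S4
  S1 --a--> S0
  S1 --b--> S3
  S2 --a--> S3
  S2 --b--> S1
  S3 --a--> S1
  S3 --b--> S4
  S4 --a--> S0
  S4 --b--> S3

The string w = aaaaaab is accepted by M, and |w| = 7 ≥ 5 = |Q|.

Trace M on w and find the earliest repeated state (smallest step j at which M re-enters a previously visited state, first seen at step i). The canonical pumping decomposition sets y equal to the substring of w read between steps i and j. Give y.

State sequence: S0 -a-> S3 -a-> S1 -a-> S0 -a-> S3 -a-> S1 -a-> S0 -b-> S4
First repeat at step 3: S0 was already visited.

So i = 0, j = 3, giving x = w[0:0] = ε, y = w[0:3] = aaa, z = w[3:7] = aaab.
Check: |xy| = 3 ≤ 5 and |y| = 3 ≥ 1. Reading y takes M from S0 back to S0, so every xyⁱz is accepted.
With |Q| = 5, pigeonhole forces a state repeat no later than step 5; the substring read between the first and second visits to that state can be pumped.

aaa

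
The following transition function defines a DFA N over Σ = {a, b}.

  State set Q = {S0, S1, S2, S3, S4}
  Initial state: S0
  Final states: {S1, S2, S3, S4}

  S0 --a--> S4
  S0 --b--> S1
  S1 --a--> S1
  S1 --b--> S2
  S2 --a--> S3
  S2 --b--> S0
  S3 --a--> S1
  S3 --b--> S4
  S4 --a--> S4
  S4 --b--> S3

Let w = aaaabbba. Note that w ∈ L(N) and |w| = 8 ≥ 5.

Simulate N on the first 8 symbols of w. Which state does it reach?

S1

State sequence: S0 -a-> S4 -a-> S4 -a-> S4 -a-> S4 -b-> S3 -b-> S4 -b-> S3 -a-> S1

After reading 8 characters, N is in state S1.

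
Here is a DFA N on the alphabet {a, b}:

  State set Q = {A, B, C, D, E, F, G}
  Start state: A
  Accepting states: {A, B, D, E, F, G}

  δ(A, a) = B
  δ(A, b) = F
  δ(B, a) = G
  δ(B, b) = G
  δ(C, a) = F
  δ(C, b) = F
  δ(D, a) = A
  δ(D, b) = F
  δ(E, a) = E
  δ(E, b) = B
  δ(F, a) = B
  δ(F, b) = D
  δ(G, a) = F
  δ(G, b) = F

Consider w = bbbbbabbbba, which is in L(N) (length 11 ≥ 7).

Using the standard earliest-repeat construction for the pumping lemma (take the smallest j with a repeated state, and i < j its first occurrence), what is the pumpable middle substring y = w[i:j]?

bb

State sequence: A -b-> F -b-> D -b-> F -b-> D -b-> F -a-> B -b-> G -b-> F -b-> D -b-> F -a-> B
First repeat at step 3: F was already visited.

So i = 1, j = 3, giving x = w[0:1] = b, y = w[1:3] = bb, z = w[3:11] = bbabbbba.
Check: |xy| = 3 ≤ 7 and |y| = 2 ≥ 1. Reading y takes N from F back to F, so every xyⁱz is accepted.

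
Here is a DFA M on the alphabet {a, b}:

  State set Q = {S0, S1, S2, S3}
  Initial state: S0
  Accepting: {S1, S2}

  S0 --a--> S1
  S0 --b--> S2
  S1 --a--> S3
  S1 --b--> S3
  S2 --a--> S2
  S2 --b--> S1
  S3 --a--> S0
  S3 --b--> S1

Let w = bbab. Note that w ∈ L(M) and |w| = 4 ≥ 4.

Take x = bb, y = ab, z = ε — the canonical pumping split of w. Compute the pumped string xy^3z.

xy^3z = bb·ab·ab·ab·ε = bbababab.
Reading y = ab takes M from S1 back to S1, so after x·y·y·y the machine is still in S1, and z then leads to the accepting state S1. Hence bbababab ∈ L(M).

bbababab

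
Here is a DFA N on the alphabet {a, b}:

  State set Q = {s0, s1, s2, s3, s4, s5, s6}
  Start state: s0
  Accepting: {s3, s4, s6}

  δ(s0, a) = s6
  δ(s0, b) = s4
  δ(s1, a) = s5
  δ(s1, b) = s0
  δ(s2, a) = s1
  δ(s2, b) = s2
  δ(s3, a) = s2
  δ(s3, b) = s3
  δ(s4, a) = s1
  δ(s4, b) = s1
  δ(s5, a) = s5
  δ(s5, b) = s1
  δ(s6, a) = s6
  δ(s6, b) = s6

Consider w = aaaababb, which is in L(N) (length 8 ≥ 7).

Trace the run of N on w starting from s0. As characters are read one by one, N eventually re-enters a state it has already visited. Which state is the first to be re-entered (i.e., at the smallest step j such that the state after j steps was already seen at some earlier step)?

Run of N on w = a a a a b a b b:
  step 0: s0  (start)
  step 1: s6  (read a: s0→s6)
  step 2: s6  (read a: s6→s6)   ← first repeat (s6 seen earlier)
  step 3: s6  (read a: s6→s6)
  step 4: s6  (read a: s6→s6)
  step 5: s6  (read b: s6→s6)
  step 6: s6  (read a: s6→s6)
  step 7: s6  (read b: s6→s6)
  step 8: s6  (read b: s6→s6)

The earliest repeat is at step j = 2: N is in s6, which it already visited at step i = 1.
Since N has 7 states, any run of length ≥ 7 visits 7+1 states, so by pigeonhole some state repeats within the first 7 steps — that repeat gives the pumpable loop.

s6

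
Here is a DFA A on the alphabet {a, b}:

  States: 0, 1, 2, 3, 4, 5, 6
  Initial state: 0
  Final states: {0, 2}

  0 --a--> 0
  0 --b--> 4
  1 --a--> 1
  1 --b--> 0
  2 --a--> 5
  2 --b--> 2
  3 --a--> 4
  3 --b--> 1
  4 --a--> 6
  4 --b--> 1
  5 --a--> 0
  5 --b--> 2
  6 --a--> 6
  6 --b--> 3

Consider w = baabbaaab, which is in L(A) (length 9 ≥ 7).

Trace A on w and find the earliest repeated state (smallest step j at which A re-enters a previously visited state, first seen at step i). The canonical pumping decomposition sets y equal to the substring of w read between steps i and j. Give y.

a

Run of A on w = b a a b b a a a b:
  step 0: 0  (start)
  step 1: 4  (read b: 0→4)
  step 2: 6  (read a: 4→6)
  step 3: 6  (read a: 6→6)   ← first repeat (6 seen earlier)
  step 4: 3  (read b: 6→3)
  step 5: 1  (read b: 3→1)
  step 6: 1  (read a: 1→1)
  step 7: 1  (read a: 1→1)
  step 8: 1  (read a: 1→1)
  step 9: 0  (read b: 1→0)

So i = 2, j = 3, giving x = w[0:2] = ba, y = w[2:3] = a, z = w[3:9] = bbaaab.
Check: |xy| = 3 ≤ 7 and |y| = 1 ≥ 1. Reading y takes A from 6 back to 6, so every xyⁱz is accepted.
The DFA has 7 states, so the proof of the pumping lemma guarantees a repeated state among the first 7+1 visited; the segment between the two visits is the pumpable y.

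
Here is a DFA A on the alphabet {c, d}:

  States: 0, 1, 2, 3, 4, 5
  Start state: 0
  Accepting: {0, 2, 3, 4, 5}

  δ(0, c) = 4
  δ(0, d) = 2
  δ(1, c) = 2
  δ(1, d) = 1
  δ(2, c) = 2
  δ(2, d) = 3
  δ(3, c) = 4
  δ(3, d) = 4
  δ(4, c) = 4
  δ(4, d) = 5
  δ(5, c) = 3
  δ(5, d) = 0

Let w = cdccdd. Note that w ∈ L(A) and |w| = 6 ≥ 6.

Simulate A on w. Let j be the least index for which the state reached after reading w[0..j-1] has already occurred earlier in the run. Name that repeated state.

Run of A on w = c d c c d d:
  step 0: 0  (start)
  step 1: 4  (read c: 0→4)
  step 2: 5  (read d: 4→5)
  step 3: 3  (read c: 5→3)
  step 4: 4  (read c: 3→4)   ← first repeat (4 seen earlier)
  step 5: 5  (read d: 4→5)
  step 6: 0  (read d: 5→0)

The earliest repeat is at step j = 4: A is in 4, which it already visited at step i = 1.

4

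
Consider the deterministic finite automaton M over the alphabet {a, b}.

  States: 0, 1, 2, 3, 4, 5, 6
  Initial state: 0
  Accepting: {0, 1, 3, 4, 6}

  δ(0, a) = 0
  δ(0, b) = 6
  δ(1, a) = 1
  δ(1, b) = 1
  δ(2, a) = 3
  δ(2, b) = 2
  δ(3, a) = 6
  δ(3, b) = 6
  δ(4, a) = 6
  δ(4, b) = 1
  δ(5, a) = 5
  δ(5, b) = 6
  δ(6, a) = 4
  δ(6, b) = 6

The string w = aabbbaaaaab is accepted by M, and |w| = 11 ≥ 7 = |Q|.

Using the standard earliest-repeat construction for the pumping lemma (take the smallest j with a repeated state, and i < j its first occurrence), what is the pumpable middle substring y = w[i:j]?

a

State sequence: 0 -a-> 0 -a-> 0 -b-> 6 -b-> 6 -b-> 6 -a-> 4 -a-> 6 -a-> 4 -a-> 6 -a-> 4 -b-> 1
First repeat at step 1: 0 was already visited.

So i = 0, j = 1, giving x = w[0:0] = ε, y = w[0:1] = a, z = w[1:11] = abbbaaaaab.
Check: |xy| = 1 ≤ 7 and |y| = 1 ≥ 1. Reading y takes M from 0 back to 0, so every xyⁱz is accepted.
With |Q| = 7, pigeonhole forces a state repeat no later than step 7; the substring read between the first and second visits to that state can be pumped.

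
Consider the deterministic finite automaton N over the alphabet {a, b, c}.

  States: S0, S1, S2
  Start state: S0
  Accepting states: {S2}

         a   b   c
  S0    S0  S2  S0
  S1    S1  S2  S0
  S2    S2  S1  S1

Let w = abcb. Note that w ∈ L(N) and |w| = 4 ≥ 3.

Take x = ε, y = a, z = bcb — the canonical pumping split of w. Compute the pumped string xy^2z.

xy^2z = ε·a·a·bcb = aabcb.
Reading y = a takes N from S0 back to S0, so after x·y·y the machine is still in S0, and z then leads to the accepting state S2. Hence aabcb ∈ L(N).

aabcb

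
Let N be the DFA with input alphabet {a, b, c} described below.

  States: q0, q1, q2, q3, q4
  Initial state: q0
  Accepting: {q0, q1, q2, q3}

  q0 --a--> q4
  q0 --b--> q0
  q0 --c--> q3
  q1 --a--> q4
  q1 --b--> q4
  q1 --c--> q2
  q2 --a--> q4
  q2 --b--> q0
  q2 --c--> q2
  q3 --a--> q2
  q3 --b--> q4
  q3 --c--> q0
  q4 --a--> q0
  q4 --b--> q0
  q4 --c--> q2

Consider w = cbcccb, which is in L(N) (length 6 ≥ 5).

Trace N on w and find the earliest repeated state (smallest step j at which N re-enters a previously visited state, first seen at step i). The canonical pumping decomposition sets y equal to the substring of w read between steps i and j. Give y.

State sequence: q0 -c-> q3 -b-> q4 -c-> q2 -c-> q2 -c-> q2 -b-> q0
First repeat at step 4: q2 was already visited.

So i = 3, j = 4, giving x = w[0:3] = cbc, y = w[3:4] = c, z = w[4:6] = cb.
Check: |xy| = 4 ≤ 5 and |y| = 1 ≥ 1. Reading y takes N from q2 back to q2, so every xyⁱz is accepted.
Since N has 5 states, any run of length ≥ 5 visits 5+1 states, so by pigeonhole some state repeats within the first 5 steps — that repeat gives the pumpable loop.

c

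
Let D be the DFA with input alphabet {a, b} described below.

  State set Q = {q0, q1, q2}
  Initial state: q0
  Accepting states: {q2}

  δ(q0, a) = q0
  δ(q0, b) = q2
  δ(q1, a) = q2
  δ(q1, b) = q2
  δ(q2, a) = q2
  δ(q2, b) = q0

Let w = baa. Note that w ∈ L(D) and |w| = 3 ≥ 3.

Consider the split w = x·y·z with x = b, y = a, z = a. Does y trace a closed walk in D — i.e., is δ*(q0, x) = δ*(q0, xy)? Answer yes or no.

yes

State sequence: q0 -b-> q2 -a-> q2

After x (step 1): q2. After xy (step 2): q2.
They match, so y = a drives D around a cycle from q2 back to itself; pumping y any number of times keeps D in q2 before reading z, and xyⁱz ∈ L(D) for every i ≥ 0.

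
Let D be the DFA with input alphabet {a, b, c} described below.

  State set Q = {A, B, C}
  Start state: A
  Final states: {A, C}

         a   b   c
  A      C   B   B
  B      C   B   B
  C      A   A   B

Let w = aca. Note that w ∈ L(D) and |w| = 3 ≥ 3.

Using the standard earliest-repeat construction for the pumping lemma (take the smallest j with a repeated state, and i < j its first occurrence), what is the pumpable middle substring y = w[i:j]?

ca

State sequence: A -a-> C -c-> B -a-> C
First repeat at step 3: C was already visited.

So i = 1, j = 3, giving x = w[0:1] = a, y = w[1:3] = ca, z = w[3:3] = ε.
Check: |xy| = 3 ≤ 3 and |y| = 2 ≥ 1. Reading y takes D from C back to C, so every xyⁱz is accepted.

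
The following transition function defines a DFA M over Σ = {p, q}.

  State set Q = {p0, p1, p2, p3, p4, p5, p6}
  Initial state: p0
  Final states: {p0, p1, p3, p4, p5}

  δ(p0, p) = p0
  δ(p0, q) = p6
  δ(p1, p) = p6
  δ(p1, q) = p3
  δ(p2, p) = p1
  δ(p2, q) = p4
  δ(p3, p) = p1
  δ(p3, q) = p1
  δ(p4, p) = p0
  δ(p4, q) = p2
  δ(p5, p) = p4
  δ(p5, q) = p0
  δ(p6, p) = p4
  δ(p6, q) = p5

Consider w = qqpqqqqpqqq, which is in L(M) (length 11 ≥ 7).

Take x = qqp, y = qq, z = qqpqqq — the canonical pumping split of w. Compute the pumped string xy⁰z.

xy⁰z = xz = qqp·qqpqqq = qqpqqpqqq.
Reading y = qq takes M from p4 back to p4, so after x the machine is still in p4, and z then leads to the accepting state p0. Hence qqpqqpqqq ∈ L(M).

qqpqqpqqq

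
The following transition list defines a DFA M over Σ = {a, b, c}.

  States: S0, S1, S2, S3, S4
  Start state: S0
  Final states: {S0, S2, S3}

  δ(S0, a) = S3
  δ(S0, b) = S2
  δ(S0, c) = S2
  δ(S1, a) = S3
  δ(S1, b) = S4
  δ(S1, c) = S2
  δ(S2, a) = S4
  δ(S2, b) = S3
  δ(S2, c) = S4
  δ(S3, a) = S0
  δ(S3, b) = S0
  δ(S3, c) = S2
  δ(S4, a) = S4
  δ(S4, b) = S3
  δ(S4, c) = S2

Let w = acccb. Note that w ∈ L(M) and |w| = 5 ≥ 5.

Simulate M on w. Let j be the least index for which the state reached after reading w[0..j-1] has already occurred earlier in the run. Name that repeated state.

State sequence: S0 -a-> S3 -c-> S2 -c-> S4 -c-> S2 -b-> S3
First repeat at step 4: S2 was already visited.

The earliest repeat is at step j = 4: M is in S2, which it already visited at step i = 2.
The DFA has 5 states, so the proof of the pumping lemma guarantees a repeated state among the first 5+1 visited; the segment between the two visits is the pumpable y.

S2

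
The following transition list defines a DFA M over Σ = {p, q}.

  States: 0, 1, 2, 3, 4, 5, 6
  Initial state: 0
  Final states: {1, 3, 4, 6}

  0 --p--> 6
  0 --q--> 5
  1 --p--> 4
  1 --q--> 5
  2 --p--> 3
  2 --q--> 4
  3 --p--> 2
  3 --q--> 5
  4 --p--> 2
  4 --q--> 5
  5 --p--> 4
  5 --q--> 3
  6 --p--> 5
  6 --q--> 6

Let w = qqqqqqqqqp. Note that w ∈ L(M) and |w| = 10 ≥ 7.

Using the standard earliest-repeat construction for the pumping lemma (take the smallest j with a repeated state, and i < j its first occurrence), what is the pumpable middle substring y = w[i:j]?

qq

Run of M on w = q q q q q q q q q p:
  step 0: 0  (start)
  step 1: 5  (read q: 0→5)
  step 2: 3  (read q: 5→3)
  step 3: 5  (read q: 3→5)   ← first repeat (5 seen earlier)
  step 4: 3  (read q: 5→3)
  step 5: 5  (read q: 3→5)
  step 6: 3  (read q: 5→3)
  step 7: 5  (read q: 3→5)
  step 8: 3  (read q: 5→3)
  step 9: 5  (read q: 3→5)
  step 10: 4  (read p: 5→4)

So i = 1, j = 3, giving x = w[0:1] = q, y = w[1:3] = qq, z = w[3:10] = qqqqqqp.
Check: |xy| = 3 ≤ 7 and |y| = 2 ≥ 1. Reading y takes M from 5 back to 5, so every xyⁱz is accepted.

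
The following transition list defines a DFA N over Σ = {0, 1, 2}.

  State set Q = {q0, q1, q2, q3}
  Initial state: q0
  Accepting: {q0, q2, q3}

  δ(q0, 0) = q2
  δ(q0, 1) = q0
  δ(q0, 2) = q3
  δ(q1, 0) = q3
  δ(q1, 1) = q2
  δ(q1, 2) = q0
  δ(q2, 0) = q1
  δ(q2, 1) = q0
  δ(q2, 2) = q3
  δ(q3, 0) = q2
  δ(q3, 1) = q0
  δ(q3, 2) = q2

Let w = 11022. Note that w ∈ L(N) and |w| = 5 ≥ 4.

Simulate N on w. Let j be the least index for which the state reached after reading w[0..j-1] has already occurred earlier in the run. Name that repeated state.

q0

Run of N on w = 1 1 0 2 2:
  step 0: q0  (start)
  step 1: q0  (read 1: q0→q0)   ← first repeat (q0 seen earlier)
  step 2: q0  (read 1: q0→q0)
  step 3: q2  (read 0: q0→q2)
  step 4: q3  (read 2: q2→q3)
  step 5: q2  (read 2: q3→q2)

The earliest repeat is at step j = 1: N is in q0, which it already visited at step i = 0.
Since N has 4 states, any run of length ≥ 4 visits 4+1 states, so by pigeonhole some state repeats within the first 4 steps — that repeat gives the pumpable loop.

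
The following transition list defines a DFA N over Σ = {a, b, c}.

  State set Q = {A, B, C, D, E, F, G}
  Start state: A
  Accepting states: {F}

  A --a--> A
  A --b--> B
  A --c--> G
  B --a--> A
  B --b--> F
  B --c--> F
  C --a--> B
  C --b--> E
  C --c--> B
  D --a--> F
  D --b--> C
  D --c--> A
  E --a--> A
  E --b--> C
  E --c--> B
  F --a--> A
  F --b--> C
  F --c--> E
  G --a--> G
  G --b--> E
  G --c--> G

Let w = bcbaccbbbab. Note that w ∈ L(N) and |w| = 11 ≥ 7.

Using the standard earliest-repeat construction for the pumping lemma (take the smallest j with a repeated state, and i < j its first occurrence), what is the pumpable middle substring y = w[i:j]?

Run of N on w = b c b a c c b b b a b:
  step 0: A  (start)
  step 1: B  (read b: A→B)
  step 2: F  (read c: B→F)
  step 3: C  (read b: F→C)
  step 4: B  (read a: C→B)   ← first repeat (B seen earlier)
  step 5: F  (read c: B→F)
  step 6: E  (read c: F→E)
  step 7: C  (read b: E→C)
  step 8: E  (read b: C→E)
  step 9: C  (read b: E→C)
  step 10: B  (read a: C→B)
  step 11: F  (read b: B→F)

So i = 1, j = 4, giving x = w[0:1] = b, y = w[1:4] = cba, z = w[4:11] = ccbbbab.
Check: |xy| = 4 ≤ 7 and |y| = 3 ≥ 1. Reading y takes N from B back to B, so every xyⁱz is accepted.

cba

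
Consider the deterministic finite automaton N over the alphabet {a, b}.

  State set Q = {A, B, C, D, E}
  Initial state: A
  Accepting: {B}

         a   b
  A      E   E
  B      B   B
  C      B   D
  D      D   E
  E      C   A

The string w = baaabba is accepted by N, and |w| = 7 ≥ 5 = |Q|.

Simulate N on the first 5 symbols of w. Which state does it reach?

Run of N on the first 5 characters of w = b a a a b:
  step 0: A  (start)
  step 1: E  (read b: A→E)
  step 2: C  (read a: E→C)
  step 3: B  (read a: C→B)
  step 4: B  (read a: B→B)
  step 5: B  (read b: B→B)

After reading 5 characters, N is in state B.

B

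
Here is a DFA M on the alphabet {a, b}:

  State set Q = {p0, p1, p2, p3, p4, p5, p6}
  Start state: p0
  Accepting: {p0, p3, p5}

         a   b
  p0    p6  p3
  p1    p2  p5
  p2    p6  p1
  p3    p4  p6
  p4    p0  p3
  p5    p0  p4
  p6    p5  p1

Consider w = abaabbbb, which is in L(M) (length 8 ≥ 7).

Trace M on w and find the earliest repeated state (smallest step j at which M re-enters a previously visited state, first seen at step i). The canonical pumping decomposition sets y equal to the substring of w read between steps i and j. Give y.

baa

State sequence: p0 -a-> p6 -b-> p1 -a-> p2 -a-> p6 -b-> p1 -b-> p5 -b-> p4 -b-> p3
First repeat at step 4: p6 was already visited.

So i = 1, j = 4, giving x = w[0:1] = a, y = w[1:4] = baa, z = w[4:8] = bbbb.
Check: |xy| = 4 ≤ 7 and |y| = 3 ≥ 1. Reading y takes M from p6 back to p6, so every xyⁱz is accepted.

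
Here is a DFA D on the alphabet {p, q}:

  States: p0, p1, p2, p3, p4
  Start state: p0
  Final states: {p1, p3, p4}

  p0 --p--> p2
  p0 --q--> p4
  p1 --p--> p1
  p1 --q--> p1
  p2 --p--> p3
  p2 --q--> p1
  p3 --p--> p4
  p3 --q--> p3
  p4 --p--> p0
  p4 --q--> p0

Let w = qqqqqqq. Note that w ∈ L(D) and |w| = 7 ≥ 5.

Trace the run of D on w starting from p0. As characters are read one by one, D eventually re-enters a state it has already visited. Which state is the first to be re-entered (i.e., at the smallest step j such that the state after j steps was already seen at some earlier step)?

Run of D on w = q q q q q q q:
  step 0: p0  (start)
  step 1: p4  (read q: p0→p4)
  step 2: p0  (read q: p4→p0)   ← first repeat (p0 seen earlier)
  step 3: p4  (read q: p0→p4)
  step 4: p0  (read q: p4→p0)
  step 5: p4  (read q: p0→p4)
  step 6: p0  (read q: p4→p0)
  step 7: p4  (read q: p0→p4)

The earliest repeat is at step j = 2: D is in p0, which it already visited at step i = 0.
With |Q| = 5, pigeonhole forces a state repeat no later than step 5; the substring read between the first and second visits to that state can be pumped.

p0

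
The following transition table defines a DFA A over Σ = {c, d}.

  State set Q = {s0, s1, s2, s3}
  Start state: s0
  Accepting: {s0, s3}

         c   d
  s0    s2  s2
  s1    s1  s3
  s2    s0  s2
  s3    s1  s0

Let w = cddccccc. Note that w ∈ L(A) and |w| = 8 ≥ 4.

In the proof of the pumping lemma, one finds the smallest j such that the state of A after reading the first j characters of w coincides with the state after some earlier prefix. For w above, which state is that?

State sequence: s0 -c-> s2 -d-> s2 -d-> s2 -c-> s0 -c-> s2 -c-> s0 -c-> s2 -c-> s0
First repeat at step 2: s2 was already visited.

The earliest repeat is at step j = 2: A is in s2, which it already visited at step i = 1.
With |Q| = 4, pigeonhole forces a state repeat no later than step 4; the substring read between the first and second visits to that state can be pumped.

s2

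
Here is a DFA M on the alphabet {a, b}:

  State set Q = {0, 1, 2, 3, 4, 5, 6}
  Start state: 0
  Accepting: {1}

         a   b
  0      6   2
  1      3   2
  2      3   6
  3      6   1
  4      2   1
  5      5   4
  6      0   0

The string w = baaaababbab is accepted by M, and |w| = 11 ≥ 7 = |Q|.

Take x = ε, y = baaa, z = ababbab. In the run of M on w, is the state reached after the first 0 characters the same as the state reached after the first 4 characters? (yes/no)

yes

State sequence: 0 -b-> 2 -a-> 3 -a-> 6 -a-> 0

After x (step 0): 0. After xy (step 4): 0.
They match, so y = baaa drives M around a cycle from 0 back to itself; pumping y any number of times keeps M in 0 before reading z, and xyⁱz ∈ L(M) for every i ≥ 0.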